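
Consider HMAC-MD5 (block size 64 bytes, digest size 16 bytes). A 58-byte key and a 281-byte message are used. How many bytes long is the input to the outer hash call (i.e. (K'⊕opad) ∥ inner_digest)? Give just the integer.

Key is 58 ≤ 64 bytes, zero-padded: |K'| = 64.
Outer input = (K'⊕opad) ∥ H(inner) → 64 + 16 = 80 bytes.

80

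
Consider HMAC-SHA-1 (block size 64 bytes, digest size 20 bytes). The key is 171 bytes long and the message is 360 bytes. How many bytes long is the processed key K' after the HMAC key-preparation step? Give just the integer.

Key is 171 > 64 bytes, so it is hashed to 20 bytes then zero-padded to 64: |K'| = 64.

64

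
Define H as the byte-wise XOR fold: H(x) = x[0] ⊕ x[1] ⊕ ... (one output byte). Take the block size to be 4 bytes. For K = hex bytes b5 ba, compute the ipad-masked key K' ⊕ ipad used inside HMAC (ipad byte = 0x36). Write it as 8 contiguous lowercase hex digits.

Key hex bytes b5 ba is 2 bytes ≤ B = 4; zero-pad to 4 bytes: K' = b5 ba 00 00.
XOR each byte with 0x36: b5⊕36=83, ba⊕36=8c, 00⊕36=36, 00⊕36=36.

838c3636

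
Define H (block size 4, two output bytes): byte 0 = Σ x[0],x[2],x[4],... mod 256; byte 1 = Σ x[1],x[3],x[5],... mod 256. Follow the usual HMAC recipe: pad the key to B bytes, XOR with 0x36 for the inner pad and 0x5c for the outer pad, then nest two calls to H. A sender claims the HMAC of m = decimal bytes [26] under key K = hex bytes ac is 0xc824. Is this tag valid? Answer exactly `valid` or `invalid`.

Key hex bytes ac is 1 byte ≤ B = 4; zero-pad to 4 bytes: K' = ac 00 00 00.
K' ⊕ ipad = 9a 36 36 36; K' ⊕ opad = f0 5c 5c 5c.
Inner hash: even-index sum = 234 mod 256 = 234; odd-index sum = 108 mod 256 = 108 → ea 6c.
Outer hash (recomputed tag): even-index sum = 566 mod 256 = 54; odd-index sum = 292 mod 256 = 36 → 36 24.
Recomputed tag = 3624; claimed = c824 → mismatch.

invalid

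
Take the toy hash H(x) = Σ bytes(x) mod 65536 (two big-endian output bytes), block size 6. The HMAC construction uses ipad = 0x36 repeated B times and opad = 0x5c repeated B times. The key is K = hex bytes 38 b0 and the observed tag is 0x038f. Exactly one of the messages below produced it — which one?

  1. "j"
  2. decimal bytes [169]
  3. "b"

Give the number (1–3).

3

Key hex bytes 38 b0 is 2 bytes ≤ B = 6; zero-pad to 6 bytes: K' = 38 b0 00 00 00 00.
K' ⊕ ipad = 0e 86 36 36 36 36; K' ⊕ opad = 64 ec 5c 5c 5c 5c.
m1: inner = H(0e 86 36 36 36 36 6a) = 01 d6; tag = H(64 ec 5c 5c 5c 5c 01 d6) = 0397
m2: inner = H(0e 86 36 36 36 36 a9) = 02 15; tag = H(64 ec 5c 5c 5c 5c 02 15) = 02d7
m3: inner = H(0e 86 36 36 36 36 62) = 01 ce; tag = H(64 ec 5c 5c 5c 5c 01 ce) = 038f ← matches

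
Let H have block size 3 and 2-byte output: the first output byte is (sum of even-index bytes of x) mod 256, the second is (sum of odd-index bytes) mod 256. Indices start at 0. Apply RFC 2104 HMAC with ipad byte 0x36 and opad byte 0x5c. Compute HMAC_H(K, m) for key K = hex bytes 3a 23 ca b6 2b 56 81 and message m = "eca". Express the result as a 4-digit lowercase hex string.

2792

Key hex bytes 3a 23 ca b6 2b 56 81 is 7 bytes > B = 3, so hash it first: H(key) = b0 2f, then zero-pad to 3 bytes: K' = b0 2f 00.
K' ⊕ ipad = 86 19 36.  K' ⊕ opad = ec 73 5c.
Inner input = (K'⊕ipad) ∥ m = 86 19 36 ∥ 65 63 61.
Inner hash: even-index sum = 287 mod 256 = 31; odd-index sum = 223 mod 256 = 223 → 1f df.
Outer input = (K'⊕opad) ∥ inner = ec 73 5c ∥ 1f df.
Outer hash (tag): even-index sum = 551 mod 256 = 39; odd-index sum = 146 mod 256 = 146 → 27 92.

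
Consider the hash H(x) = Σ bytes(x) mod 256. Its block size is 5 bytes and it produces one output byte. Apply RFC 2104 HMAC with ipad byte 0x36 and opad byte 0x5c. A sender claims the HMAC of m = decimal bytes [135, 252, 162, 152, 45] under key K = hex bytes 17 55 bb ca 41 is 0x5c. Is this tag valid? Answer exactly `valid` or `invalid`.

Key hex bytes 17 55 bb ca 41 is exactly B = 5 bytes: K' = 17 55 bb ca 41.
K' ⊕ ipad = 21 63 8d fc 77; K' ⊕ opad = 4b 09 e7 96 1d.
Inner hash: sum = 33+99+141+252+119+135+252+162+152+45 = 1390; mod 256 = 110 → 6e.
Outer hash (recomputed tag): sum = 75+9+231+150+29+110 = 604; mod 256 = 92 → 5c.
Recomputed tag = 5c; claimed = 5c → match.

valid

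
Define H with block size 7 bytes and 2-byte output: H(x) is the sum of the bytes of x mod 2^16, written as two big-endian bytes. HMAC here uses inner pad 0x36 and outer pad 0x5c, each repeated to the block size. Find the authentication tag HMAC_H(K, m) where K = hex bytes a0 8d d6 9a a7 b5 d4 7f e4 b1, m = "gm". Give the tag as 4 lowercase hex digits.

Key hex bytes a0 8d d6 9a a7 b5 d4 7f e4 b1 is 10 bytes > B = 7, so hash it first: H(key) = 06 e1, then zero-pad to 7 bytes: K' = 06 e1 00 00 00 00 00.
K' ⊕ ipad = 30 d7 36 36 36 36 36.  K' ⊕ opad = 5a bd 5c 5c 5c 5c 5c.
Inner input = (K'⊕ipad) ∥ m = 30 d7 36 36 36 36 36 ∥ 67 6d.
Inner hash: sum = 48+215+54+54+54+54+54+103+109 = 745 → 02 e9.
Outer input = (K'⊕opad) ∥ inner = 5a bd 5c 5c 5c 5c 5c ∥ 02 e9.
Outer hash (tag): sum = 90+189+92+92+92+92+92+2+233 = 974 → 03 ce.

03ce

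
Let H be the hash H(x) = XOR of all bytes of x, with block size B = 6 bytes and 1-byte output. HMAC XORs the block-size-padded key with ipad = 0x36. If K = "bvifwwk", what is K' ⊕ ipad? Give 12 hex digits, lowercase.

463636363636

Key "bvifwwk" = 62 76 69 66 77 77 6b is 7 bytes > B = 6, so hash it first: H(key) = 70, then zero-pad to 6 bytes: K' = 70 00 00 00 00 00.
XOR each byte with 0x36: 70⊕36=46, 00⊕36=36, 00⊕36=36, 00⊕36=36, 00⊕36=36, 00⊕36=36.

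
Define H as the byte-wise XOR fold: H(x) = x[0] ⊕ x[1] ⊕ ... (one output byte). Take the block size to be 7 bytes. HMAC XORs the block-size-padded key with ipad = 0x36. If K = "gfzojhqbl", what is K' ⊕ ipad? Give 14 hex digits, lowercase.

5f363636363636

Key "gfzojhqbl" = 67 66 7a 6f 6a 68 71 62 6c is 9 bytes > B = 7, so hash it first: H(key) = 69, then zero-pad to 7 bytes: K' = 69 00 00 00 00 00 00.
XOR each byte with 0x36: 69⊕36=5f, 00⊕36=36, 00⊕36=36, 00⊕36=36, 00⊕36=36, 00⊕36=36, 00⊕36=36.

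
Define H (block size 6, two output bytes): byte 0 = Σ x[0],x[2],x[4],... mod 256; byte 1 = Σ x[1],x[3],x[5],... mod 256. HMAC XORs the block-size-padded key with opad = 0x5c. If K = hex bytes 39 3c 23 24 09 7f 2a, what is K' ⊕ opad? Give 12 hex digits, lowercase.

d3835c5c5c5c

Key hex bytes 39 3c 23 24 09 7f 2a is 7 bytes > B = 6, so hash it first: H(key) = 8f df, then zero-pad to 6 bytes: K' = 8f df 00 00 00 00.
XOR each byte with 0x5c: 8f⊕5c=d3, df⊕5c=83, 00⊕5c=5c, 00⊕5c=5c, 00⊕5c=5c, 00⊕5c=5c.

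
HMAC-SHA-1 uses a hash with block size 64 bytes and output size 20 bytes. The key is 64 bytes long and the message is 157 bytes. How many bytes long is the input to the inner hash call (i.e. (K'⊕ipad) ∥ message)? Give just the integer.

Key is 64 ≤ 64 bytes, zero-padded: |K'| = 64.
Inner input = (K'⊕ipad) ∥ m → 64 + 157 = 221 bytes.

221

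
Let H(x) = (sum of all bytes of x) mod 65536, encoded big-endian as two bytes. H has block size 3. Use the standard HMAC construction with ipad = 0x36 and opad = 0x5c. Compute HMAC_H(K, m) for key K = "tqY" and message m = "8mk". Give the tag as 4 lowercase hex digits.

Key "tqY" = 74 71 59 is exactly B = 3 bytes: K' = 74 71 59.
K' ⊕ ipad = 42 47 6f.  K' ⊕ opad = 28 2d 05.
Inner input = (K'⊕ipad) ∥ m = 42 47 6f ∥ 38 6d 6b.
Inner hash: sum = 66+71+111+56+109+107 = 520 → 02 08.
Outer input = (K'⊕opad) ∥ inner = 28 2d 05 ∥ 02 08.
Outer hash (tag): sum = 40+45+5+2+8 = 100 → 00 64.

0064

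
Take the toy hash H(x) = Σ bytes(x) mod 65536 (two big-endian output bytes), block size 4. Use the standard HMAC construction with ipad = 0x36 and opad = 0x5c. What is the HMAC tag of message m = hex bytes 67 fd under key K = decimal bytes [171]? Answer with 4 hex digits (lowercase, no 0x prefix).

Key decimal bytes [171] = ab is 1 byte ≤ B = 4; zero-pad to 4 bytes: K' = ab 00 00 00.
K' ⊕ ipad = 9d 36 36 36.  K' ⊕ opad = f7 5c 5c 5c.
Inner input = (K'⊕ipad) ∥ m = 9d 36 36 36 ∥ 67 fd.
Inner hash: sum = 157+54+54+54+103+253 = 675 → 02 a3.
Outer input = (K'⊕opad) ∥ inner = f7 5c 5c 5c ∥ 02 a3.
Outer hash (tag): sum = 247+92+92+92+2+163 = 688 → 02 b0.

02b0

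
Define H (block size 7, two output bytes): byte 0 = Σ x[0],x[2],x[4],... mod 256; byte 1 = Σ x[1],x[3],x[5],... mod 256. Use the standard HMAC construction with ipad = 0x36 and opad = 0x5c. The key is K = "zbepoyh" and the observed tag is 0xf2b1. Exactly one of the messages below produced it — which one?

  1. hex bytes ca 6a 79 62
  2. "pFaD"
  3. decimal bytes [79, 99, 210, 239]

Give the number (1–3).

1

Key "zbepoyh" = 7a 62 65 70 6f 79 68 is exactly B = 7 bytes: K' = 7a 62 65 70 6f 79 68.
K' ⊕ ipad = 4c 54 53 46 59 4f 5e; K' ⊕ opad = 26 3e 39 2c 33 25 34.
m1: inner = H(4c 54 53 46 59 4f 5e ca 6a 79 62) = 22 2c; tag = H(26 3e 39 2c 33 25 34 22 2c) = f2b1 ← matches
m2: inner = H(4c 54 53 46 59 4f 5e 70 46 61 44) = e0 ba; tag = H(26 3e 39 2c 33 25 34 e0 ba) = 806f
m3: inner = H(4c 54 53 46 59 4f 5e 4f 63 d2 ef) = a8 0a; tag = H(26 3e 39 2c 33 25 34 a8 0a) = d037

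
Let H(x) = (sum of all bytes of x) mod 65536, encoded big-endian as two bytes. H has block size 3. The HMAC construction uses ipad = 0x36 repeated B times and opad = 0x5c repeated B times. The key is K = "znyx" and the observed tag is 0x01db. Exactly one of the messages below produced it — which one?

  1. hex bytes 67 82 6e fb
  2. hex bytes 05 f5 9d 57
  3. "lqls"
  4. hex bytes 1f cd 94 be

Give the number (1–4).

4

Key "znyx" = 7a 6e 79 78 is 4 bytes > B = 3, so hash it first: H(key) = 01 d9, then zero-pad to 3 bytes: K' = 01 d9 00.
K' ⊕ ipad = 37 ef 36; K' ⊕ opad = 5d 85 5c.
m1: inner = H(37 ef 36 67 82 6e fb) = 03 ae; tag = H(5d 85 5c 03 ae) = 01ef
m2: inner = H(37 ef 36 05 f5 9d 57) = 03 4a; tag = H(5d 85 5c 03 4a) = 018b
m3: inner = H(37 ef 36 6c 71 6c 73) = 03 18; tag = H(5d 85 5c 03 18) = 0159
m4: inner = H(37 ef 36 1f cd 94 be) = 03 9a; tag = H(5d 85 5c 03 9a) = 01db ← matches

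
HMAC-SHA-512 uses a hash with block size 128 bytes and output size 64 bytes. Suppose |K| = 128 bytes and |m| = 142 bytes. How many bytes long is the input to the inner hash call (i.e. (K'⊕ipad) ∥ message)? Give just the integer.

Key is 128 ≤ 128 bytes, zero-padded: |K'| = 128.
Inner input = (K'⊕ipad) ∥ m → 128 + 142 = 270 bytes.

270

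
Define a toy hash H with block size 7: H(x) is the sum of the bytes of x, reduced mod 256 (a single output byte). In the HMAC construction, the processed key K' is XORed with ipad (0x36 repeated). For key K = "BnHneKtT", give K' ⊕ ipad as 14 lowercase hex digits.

Key "BnHneKtT" = 42 6e 48 6e 65 4b 74 54 is 8 bytes > B = 7, so hash it first: H(key) = de, then zero-pad to 7 bytes: K' = de 00 00 00 00 00 00.
XOR each byte with 0x36: de⊕36=e8, 00⊕36=36, 00⊕36=36, 00⊕36=36, 00⊕36=36, 00⊕36=36, 00⊕36=36.

e8363636363636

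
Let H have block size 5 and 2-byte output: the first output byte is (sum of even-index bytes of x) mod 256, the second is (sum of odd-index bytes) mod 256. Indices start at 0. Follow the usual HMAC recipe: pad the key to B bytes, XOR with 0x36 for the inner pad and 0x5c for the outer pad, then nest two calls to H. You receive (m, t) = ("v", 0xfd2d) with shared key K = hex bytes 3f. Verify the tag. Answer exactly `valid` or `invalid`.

valid

Key hex bytes 3f is 1 byte ≤ B = 5; zero-pad to 5 bytes: K' = 3f 00 00 00 00.
K' ⊕ ipad = 09 36 36 36 36; K' ⊕ opad = 63 5c 5c 5c 5c.
Inner hash: even-index sum = 117 mod 256 = 117; odd-index sum = 226 mod 256 = 226 → 75 e2.
Outer hash (recomputed tag): even-index sum = 509 mod 256 = 253; odd-index sum = 301 mod 256 = 45 → fd 2d.
Recomputed tag = fd2d; claimed = fd2d → match.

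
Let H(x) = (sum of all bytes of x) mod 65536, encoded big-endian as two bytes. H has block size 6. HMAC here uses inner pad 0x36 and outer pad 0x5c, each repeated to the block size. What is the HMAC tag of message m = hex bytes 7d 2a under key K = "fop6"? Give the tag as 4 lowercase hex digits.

Key "fop6" = 66 6f 70 36 is 4 bytes ≤ B = 6; zero-pad to 6 bytes: K' = 66 6f 70 36 00 00.
K' ⊕ ipad = 50 59 46 00 36 36.  K' ⊕ opad = 3a 33 2c 6a 5c 5c.
Inner input = (K'⊕ipad) ∥ m = 50 59 46 00 36 36 ∥ 7d 2a.
Inner hash: sum = 80+89+70+0+54+54+125+42 = 514 → 02 02.
Outer input = (K'⊕opad) ∥ inner = 3a 33 2c 6a 5c 5c ∥ 02 02.
Outer hash (tag): sum = 58+51+44+106+92+92+2+2 = 447 → 01 bf.

01bf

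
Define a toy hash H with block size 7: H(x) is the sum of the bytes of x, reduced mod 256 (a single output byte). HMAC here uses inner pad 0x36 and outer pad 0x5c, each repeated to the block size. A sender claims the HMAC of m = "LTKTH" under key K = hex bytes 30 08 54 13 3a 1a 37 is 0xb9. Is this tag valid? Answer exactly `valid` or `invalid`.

valid

Key hex bytes 30 08 54 13 3a 1a 37 is exactly B = 7 bytes: K' = 30 08 54 13 3a 1a 37.
K' ⊕ ipad = 06 3e 62 25 0c 2c 01; K' ⊕ opad = 6c 54 08 4f 66 46 6b.
Inner hash: sum = 6+62+98+37+12+44+1+76+84+75+84+72 = 651; mod 256 = 139 → 8b.
Outer hash (recomputed tag): sum = 108+84+8+79+102+70+107+139 = 697; mod 256 = 185 → b9.
Recomputed tag = b9; claimed = b9 → match.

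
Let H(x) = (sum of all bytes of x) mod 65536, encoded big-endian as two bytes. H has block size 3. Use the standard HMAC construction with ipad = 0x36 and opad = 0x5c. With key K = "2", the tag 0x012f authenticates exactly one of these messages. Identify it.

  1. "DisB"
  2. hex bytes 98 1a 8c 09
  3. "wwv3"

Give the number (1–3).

Key "2" = 32 is 1 byte ≤ B = 3; zero-pad to 3 bytes: K' = 32 00 00.
K' ⊕ ipad = 04 36 36; K' ⊕ opad = 6e 5c 5c.
m1: inner = H(04 36 36 44 69 73 42) = 01 d2; tag = H(6e 5c 5c 01 d2) = 01f9
m2: inner = H(04 36 36 98 1a 8c 09) = 01 b7; tag = H(6e 5c 5c 01 b7) = 01de
m3: inner = H(04 36 36 77 77 76 33) = 02 07; tag = H(6e 5c 5c 02 07) = 012f ← matches

3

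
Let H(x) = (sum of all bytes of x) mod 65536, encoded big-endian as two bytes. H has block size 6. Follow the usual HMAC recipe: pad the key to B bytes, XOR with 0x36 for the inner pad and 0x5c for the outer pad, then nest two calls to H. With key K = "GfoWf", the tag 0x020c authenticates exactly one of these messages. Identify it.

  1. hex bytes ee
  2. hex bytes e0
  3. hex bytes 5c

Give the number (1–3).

2

Key "GfoWf" = 47 66 6f 57 66 is 5 bytes ≤ B = 6; zero-pad to 6 bytes: K' = 47 66 6f 57 66 00.
K' ⊕ ipad = 71 50 59 61 50 36; K' ⊕ opad = 1b 3a 33 0b 3a 5c.
m1: inner = H(71 50 59 61 50 36 ee) = 02 ef; tag = H(1b 3a 33 0b 3a 5c 02 ef) = 021a
m2: inner = H(71 50 59 61 50 36 e0) = 02 e1; tag = H(1b 3a 33 0b 3a 5c 02 e1) = 020c ← matches
m3: inner = H(71 50 59 61 50 36 5c) = 02 5d; tag = H(1b 3a 33 0b 3a 5c 02 5d) = 0188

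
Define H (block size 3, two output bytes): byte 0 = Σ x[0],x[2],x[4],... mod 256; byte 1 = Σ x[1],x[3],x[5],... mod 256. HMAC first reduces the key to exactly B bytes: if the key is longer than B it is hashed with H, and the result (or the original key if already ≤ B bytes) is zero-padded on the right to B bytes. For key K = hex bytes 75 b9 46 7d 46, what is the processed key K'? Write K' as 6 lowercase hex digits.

|K| = 5 > B = 3, so first hash the key.
H(K): even-index sum = 257 mod 256 = 1; odd-index sum = 310 mod 256 = 54 → 01 36.
Zero-pad H(K) = 01 36 to 3 bytes: K' = 01 36 00.

013600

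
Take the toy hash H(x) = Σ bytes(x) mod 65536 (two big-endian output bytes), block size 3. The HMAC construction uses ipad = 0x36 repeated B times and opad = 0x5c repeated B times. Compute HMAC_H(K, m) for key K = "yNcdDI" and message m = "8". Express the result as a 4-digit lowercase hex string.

Key "yNcdDI" = 79 4e 63 64 44 49 is 6 bytes > B = 3, so hash it first: H(key) = 02 1b, then zero-pad to 3 bytes: K' = 02 1b 00.
K' ⊕ ipad = 34 2d 36.  K' ⊕ opad = 5e 47 5c.
Inner input = (K'⊕ipad) ∥ m = 34 2d 36 ∥ 38.
Inner hash: sum = 52+45+54+56 = 207 → 00 cf.
Outer input = (K'⊕opad) ∥ inner = 5e 47 5c ∥ 00 cf.
Outer hash (tag): sum = 94+71+92+0+207 = 464 → 01 d0.

01d0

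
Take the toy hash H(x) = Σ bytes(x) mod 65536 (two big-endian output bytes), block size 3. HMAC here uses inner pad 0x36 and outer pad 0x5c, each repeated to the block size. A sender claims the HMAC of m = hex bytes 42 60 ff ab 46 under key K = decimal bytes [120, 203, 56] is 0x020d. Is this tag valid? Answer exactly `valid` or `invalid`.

Key decimal bytes [120, 203, 56] = 78 cb 38 is exactly B = 3 bytes: K' = 78 cb 38.
K' ⊕ ipad = 4e fd 0e; K' ⊕ opad = 24 97 64.
Inner hash: sum = 78+253+14+66+96+255+171+70 = 1003 → 03 eb.
Outer hash (recomputed tag): sum = 36+151+100+3+235 = 525 → 02 0d.
Recomputed tag = 020d; claimed = 020d → match.

valid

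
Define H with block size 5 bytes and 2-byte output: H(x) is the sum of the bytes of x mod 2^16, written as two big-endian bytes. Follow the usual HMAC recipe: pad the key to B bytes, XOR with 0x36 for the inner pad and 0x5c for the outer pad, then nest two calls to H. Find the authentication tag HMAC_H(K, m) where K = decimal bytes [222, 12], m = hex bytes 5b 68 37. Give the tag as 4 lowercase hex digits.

Key decimal bytes [222, 12] = de 0c is 2 bytes ≤ B = 5; zero-pad to 5 bytes: K' = de 0c 00 00 00.
K' ⊕ ipad = e8 3a 36 36 36.  K' ⊕ opad = 82 50 5c 5c 5c.
Inner input = (K'⊕ipad) ∥ m = e8 3a 36 36 36 ∥ 5b 68 37.
Inner hash: sum = 232+58+54+54+54+91+104+55 = 702 → 02 be.
Outer input = (K'⊕opad) ∥ inner = 82 50 5c 5c 5c ∥ 02 be.
Outer hash (tag): sum = 130+80+92+92+92+2+190 = 678 → 02 a6.

02a6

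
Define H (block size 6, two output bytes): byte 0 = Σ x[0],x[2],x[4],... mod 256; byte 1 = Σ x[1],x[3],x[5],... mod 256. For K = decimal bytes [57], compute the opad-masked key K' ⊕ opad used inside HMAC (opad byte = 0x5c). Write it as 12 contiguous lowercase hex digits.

Key decimal bytes [57] = 39 is 1 byte ≤ B = 6; zero-pad to 6 bytes: K' = 39 00 00 00 00 00.
XOR each byte with 0x5c: 39⊕5c=65, 00⊕5c=5c, 00⊕5c=5c, 00⊕5c=5c, 00⊕5c=5c, 00⊕5c=5c.

655c5c5c5c5c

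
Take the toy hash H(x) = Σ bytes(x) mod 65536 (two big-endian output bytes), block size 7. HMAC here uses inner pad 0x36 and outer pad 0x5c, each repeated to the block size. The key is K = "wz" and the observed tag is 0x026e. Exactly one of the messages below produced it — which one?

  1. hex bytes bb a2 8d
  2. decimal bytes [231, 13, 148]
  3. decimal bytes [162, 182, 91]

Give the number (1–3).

3

Key "wz" = 77 7a is 2 bytes ≤ B = 7; zero-pad to 7 bytes: K' = 77 7a 00 00 00 00 00.
K' ⊕ ipad = 41 4c 36 36 36 36 36; K' ⊕ opad = 2b 26 5c 5c 5c 5c 5c.
m1: inner = H(41 4c 36 36 36 36 36 bb a2 8d) = 03 85; tag = H(2b 26 5c 5c 5c 5c 5c 03 85) = 02a5
m2: inner = H(41 4c 36 36 36 36 36 e7 0d 94) = 03 23; tag = H(2b 26 5c 5c 5c 5c 5c 03 23) = 0243
m3: inner = H(41 4c 36 36 36 36 36 a2 b6 5b) = 03 4e; tag = H(2b 26 5c 5c 5c 5c 5c 03 4e) = 026e ← matches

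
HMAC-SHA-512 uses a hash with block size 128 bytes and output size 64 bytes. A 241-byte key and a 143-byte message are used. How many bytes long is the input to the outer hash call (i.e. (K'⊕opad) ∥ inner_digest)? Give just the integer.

Key is 241 > 128 bytes, so it is hashed to 64 bytes then zero-padded to 128: |K'| = 128.
Outer input = (K'⊕opad) ∥ H(inner) → 128 + 64 = 192 bytes.

192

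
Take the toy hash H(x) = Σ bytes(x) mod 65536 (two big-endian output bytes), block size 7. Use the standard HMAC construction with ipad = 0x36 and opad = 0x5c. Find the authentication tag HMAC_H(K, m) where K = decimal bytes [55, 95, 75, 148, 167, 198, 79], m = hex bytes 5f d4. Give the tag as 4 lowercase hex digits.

Key decimal bytes [55, 95, 75, 148, 167, 198, 79] = 37 5f 4b 94 a7 c6 4f is exactly B = 7 bytes: K' = 37 5f 4b 94 a7 c6 4f.
K' ⊕ ipad = 01 69 7d a2 91 f0 79.  K' ⊕ opad = 6b 03 17 c8 fb 9a 13.
Inner input = (K'⊕ipad) ∥ m = 01 69 7d a2 91 f0 79 ∥ 5f d4.
Inner hash: sum = 1+105+125+162+145+240+121+95+212 = 1206 → 04 b6.
Outer input = (K'⊕opad) ∥ inner = 6b 03 17 c8 fb 9a 13 ∥ 04 b6.
Outer hash (tag): sum = 107+3+23+200+251+154+19+4+182 = 943 → 03 af.

03af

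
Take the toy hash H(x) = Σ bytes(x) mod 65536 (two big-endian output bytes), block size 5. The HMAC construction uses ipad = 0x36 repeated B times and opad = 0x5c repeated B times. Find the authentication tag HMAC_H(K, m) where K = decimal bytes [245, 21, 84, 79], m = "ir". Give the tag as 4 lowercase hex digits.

Key decimal bytes [245, 21, 84, 79] = f5 15 54 4f is 4 bytes ≤ B = 5; zero-pad to 5 bytes: K' = f5 15 54 4f 00.
K' ⊕ ipad = c3 23 62 79 36.  K' ⊕ opad = a9 49 08 13 5c.
Inner input = (K'⊕ipad) ∥ m = c3 23 62 79 36 ∥ 69 72.
Inner hash: sum = 195+35+98+121+54+105+114 = 722 → 02 d2.
Outer input = (K'⊕opad) ∥ inner = a9 49 08 13 5c ∥ 02 d2.
Outer hash (tag): sum = 169+73+8+19+92+2+210 = 573 → 02 3d.

023d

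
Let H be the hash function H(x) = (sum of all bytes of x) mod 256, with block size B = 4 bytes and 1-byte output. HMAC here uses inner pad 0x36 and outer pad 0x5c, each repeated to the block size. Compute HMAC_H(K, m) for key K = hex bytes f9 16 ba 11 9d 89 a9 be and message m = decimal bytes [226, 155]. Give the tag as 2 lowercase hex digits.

Key hex bytes f9 16 ba 11 9d 89 a9 be is 8 bytes > B = 4, so hash it first: H(key) = 67, then zero-pad to 4 bytes: K' = 67 00 00 00.
K' ⊕ ipad = 51 36 36 36.  K' ⊕ opad = 3b 5c 5c 5c.
Inner input = (K'⊕ipad) ∥ m = 51 36 36 36 ∥ e2 9b.
Inner hash: sum = 81+54+54+54+226+155 = 624; mod 256 = 112 → 70.
Outer input = (K'⊕opad) ∥ inner = 3b 5c 5c 5c ∥ 70.
Outer hash (tag): sum = 59+92+92+92+112 = 447; mod 256 = 191 → bf.

bf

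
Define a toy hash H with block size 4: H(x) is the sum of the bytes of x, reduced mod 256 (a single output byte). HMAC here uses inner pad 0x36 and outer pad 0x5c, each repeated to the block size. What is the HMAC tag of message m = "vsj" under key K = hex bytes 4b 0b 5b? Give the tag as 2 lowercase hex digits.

Key hex bytes 4b 0b 5b is 3 bytes ≤ B = 4; zero-pad to 4 bytes: K' = 4b 0b 5b 00.
K' ⊕ ipad = 7d 3d 6d 36.  K' ⊕ opad = 17 57 07 5c.
Inner input = (K'⊕ipad) ∥ m = 7d 3d 6d 36 ∥ 76 73 6a.
Inner hash: sum = 125+61+109+54+118+115+106 = 688; mod 256 = 176 → b0.
Outer input = (K'⊕opad) ∥ inner = 17 57 07 5c ∥ b0.
Outer hash (tag): sum = 23+87+7+92+176 = 385; mod 256 = 129 → 81.

81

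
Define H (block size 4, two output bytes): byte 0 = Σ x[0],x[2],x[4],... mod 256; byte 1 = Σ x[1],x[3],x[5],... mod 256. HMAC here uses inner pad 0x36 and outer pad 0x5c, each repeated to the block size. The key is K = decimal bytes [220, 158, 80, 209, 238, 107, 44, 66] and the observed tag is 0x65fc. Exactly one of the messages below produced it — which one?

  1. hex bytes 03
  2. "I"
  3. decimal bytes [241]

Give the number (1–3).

2

Key decimal bytes [220, 158, 80, 209, 238, 107, 44, 66] = dc 9e 50 d1 ee 6b 2c 42 is 8 bytes > B = 4, so hash it first: H(key) = 46 1c, then zero-pad to 4 bytes: K' = 46 1c 00 00.
K' ⊕ ipad = 70 2a 36 36; K' ⊕ opad = 1a 40 5c 5c.
m1: inner = H(70 2a 36 36 03) = a9 60; tag = H(1a 40 5c 5c a9 60) = 1ffc
m2: inner = H(70 2a 36 36 49) = ef 60; tag = H(1a 40 5c 5c ef 60) = 65fc ← matches
m3: inner = H(70 2a 36 36 f1) = 97 60; tag = H(1a 40 5c 5c 97 60) = 0dfc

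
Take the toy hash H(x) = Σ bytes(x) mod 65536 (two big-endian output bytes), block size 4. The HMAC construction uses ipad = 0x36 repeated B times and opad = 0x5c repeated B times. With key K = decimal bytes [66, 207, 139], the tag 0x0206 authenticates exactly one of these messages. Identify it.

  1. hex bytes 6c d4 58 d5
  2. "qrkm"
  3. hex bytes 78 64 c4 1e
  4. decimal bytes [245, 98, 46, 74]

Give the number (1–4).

3

Key decimal bytes [66, 207, 139] = 42 cf 8b is 3 bytes ≤ B = 4; zero-pad to 4 bytes: K' = 42 cf 8b 00.
K' ⊕ ipad = 74 f9 bd 36; K' ⊕ opad = 1e 93 d7 5c.
m1: inner = H(74 f9 bd 36 6c d4 58 d5) = 04 cd; tag = H(1e 93 d7 5c 04 cd) = 02b5
m2: inner = H(74 f9 bd 36 71 72 6b 6d) = 04 1b; tag = H(1e 93 d7 5c 04 1b) = 0203
m3: inner = H(74 f9 bd 36 78 64 c4 1e) = 04 1e; tag = H(1e 93 d7 5c 04 1e) = 0206 ← matches
m4: inner = H(74 f9 bd 36 f5 62 2e 4a) = 04 2f; tag = H(1e 93 d7 5c 04 2f) = 0217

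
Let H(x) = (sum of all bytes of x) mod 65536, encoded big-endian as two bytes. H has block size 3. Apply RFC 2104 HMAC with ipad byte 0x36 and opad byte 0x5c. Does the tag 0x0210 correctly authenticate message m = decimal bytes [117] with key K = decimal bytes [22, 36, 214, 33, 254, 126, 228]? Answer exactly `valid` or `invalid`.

Key decimal bytes [22, 36, 214, 33, 254, 126, 228] = 16 24 d6 21 fe 7e e4 is 7 bytes > B = 3, so hash it first: H(key) = 03 91, then zero-pad to 3 bytes: K' = 03 91 00.
K' ⊕ ipad = 35 a7 36; K' ⊕ opad = 5f cd 5c.
Inner hash: sum = 53+167+54+117 = 391 → 01 87.
Outer hash (recomputed tag): sum = 95+205+92+1+135 = 528 → 02 10.
Recomputed tag = 0210; claimed = 0210 → match.

valid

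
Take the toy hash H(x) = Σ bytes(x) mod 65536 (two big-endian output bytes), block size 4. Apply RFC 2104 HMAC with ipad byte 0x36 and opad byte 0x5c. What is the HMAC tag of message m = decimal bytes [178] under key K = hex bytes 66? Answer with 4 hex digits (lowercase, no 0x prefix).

Key hex bytes 66 is 1 byte ≤ B = 4; zero-pad to 4 bytes: K' = 66 00 00 00.
K' ⊕ ipad = 50 36 36 36.  K' ⊕ opad = 3a 5c 5c 5c.
Inner input = (K'⊕ipad) ∥ m = 50 36 36 36 ∥ b2.
Inner hash: sum = 80+54+54+54+178 = 420 → 01 a4.
Outer input = (K'⊕opad) ∥ inner = 3a 5c 5c 5c ∥ 01 a4.
Outer hash (tag): sum = 58+92+92+92+1+164 = 499 → 01 f3.

01f3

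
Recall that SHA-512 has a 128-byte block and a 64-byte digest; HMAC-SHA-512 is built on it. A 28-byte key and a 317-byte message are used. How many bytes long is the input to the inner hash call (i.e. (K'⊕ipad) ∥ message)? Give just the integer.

Key is 28 ≤ 128 bytes, zero-padded: |K'| = 128.
Inner input = (K'⊕ipad) ∥ m → 128 + 317 = 445 bytes.

445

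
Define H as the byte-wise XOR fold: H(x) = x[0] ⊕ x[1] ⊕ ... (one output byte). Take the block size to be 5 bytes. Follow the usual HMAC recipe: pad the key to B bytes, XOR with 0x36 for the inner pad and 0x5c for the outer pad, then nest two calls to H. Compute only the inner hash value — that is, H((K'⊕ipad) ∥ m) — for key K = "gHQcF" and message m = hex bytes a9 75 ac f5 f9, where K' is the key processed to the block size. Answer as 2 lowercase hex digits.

Key "gHQcF" = 67 48 51 63 46 is exactly B = 5 bytes: K' = 67 48 51 63 46.
K' ⊕ ipad = 51 7e 67 55 70.
Inner input = 51 7e 67 55 70 ∥ a9 75 ac f5 f9.
Inner hash: XOR 51⊕7e⊕67⊕55⊕70⊕a9⊕75⊕ac⊕f5⊕f9 = 11.

11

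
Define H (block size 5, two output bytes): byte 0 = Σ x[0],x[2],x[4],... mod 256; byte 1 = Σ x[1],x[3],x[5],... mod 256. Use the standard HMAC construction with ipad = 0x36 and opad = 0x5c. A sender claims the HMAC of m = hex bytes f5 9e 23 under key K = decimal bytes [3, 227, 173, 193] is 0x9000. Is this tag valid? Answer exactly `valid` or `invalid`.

valid

Key decimal bytes [3, 227, 173, 193] = 03 e3 ad c1 is 4 bytes ≤ B = 5; zero-pad to 5 bytes: K' = 03 e3 ad c1 00.
K' ⊕ ipad = 35 d5 9b f7 36; K' ⊕ opad = 5f bf f1 9d 5c.
Inner hash: even-index sum = 420 mod 256 = 164; odd-index sum = 740 mod 256 = 228 → a4 e4.
Outer hash (recomputed tag): even-index sum = 656 mod 256 = 144; odd-index sum = 512 mod 256 = 0 → 90 00.
Recomputed tag = 9000; claimed = 9000 → match.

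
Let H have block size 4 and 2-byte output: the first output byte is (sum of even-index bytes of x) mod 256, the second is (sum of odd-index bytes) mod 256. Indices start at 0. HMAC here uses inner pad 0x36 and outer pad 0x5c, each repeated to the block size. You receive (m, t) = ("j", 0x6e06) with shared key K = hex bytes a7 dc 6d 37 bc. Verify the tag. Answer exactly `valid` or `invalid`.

Key hex bytes a7 dc 6d 37 bc is 5 bytes > B = 4, so hash it first: H(key) = d0 13, then zero-pad to 4 bytes: K' = d0 13 00 00.
K' ⊕ ipad = e6 25 36 36; K' ⊕ opad = 8c 4f 5c 5c.
Inner hash: even-index sum = 390 mod 256 = 134; odd-index sum = 91 mod 256 = 91 → 86 5b.
Outer hash (recomputed tag): even-index sum = 366 mod 256 = 110; odd-index sum = 262 mod 256 = 6 → 6e 06.
Recomputed tag = 6e06; claimed = 6e06 → match.

valid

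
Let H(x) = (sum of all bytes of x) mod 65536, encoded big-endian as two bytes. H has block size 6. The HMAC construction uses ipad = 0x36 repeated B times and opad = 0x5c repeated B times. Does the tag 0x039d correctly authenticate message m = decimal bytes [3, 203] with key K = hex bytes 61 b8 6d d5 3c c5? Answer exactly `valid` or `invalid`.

invalid

Key hex bytes 61 b8 6d d5 3c c5 is exactly B = 6 bytes: K' = 61 b8 6d d5 3c c5.
K' ⊕ ipad = 57 8e 5b e3 0a f3; K' ⊕ opad = 3d e4 31 89 60 99.
Inner hash: sum = 87+142+91+227+10+243+3+203 = 1006 → 03 ee.
Outer hash (recomputed tag): sum = 61+228+49+137+96+153+3+238 = 965 → 03 c5.
Recomputed tag = 03c5; claimed = 039d → mismatch.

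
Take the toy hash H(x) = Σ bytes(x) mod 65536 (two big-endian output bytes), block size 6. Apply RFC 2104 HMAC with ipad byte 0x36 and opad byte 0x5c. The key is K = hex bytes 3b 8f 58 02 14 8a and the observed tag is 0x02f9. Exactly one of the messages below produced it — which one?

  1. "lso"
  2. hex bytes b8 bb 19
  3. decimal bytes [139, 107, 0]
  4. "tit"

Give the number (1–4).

3

Key hex bytes 3b 8f 58 02 14 8a is exactly B = 6 bytes: K' = 3b 8f 58 02 14 8a.
K' ⊕ ipad = 0d b9 6e 34 22 bc; K' ⊕ opad = 67 d3 04 5e 48 d6.
m1: inner = H(0d b9 6e 34 22 bc 6c 73 6f) = 03 94; tag = H(67 d3 04 5e 48 d6 03 94) = 0351
m2: inner = H(0d b9 6e 34 22 bc b8 bb 19) = 03 d2; tag = H(67 d3 04 5e 48 d6 03 d2) = 038f
m3: inner = H(0d b9 6e 34 22 bc 8b 6b 00) = 03 3c; tag = H(67 d3 04 5e 48 d6 03 3c) = 02f9 ← matches
m4: inner = H(0d b9 6e 34 22 bc 74 69 74) = 03 97; tag = H(67 d3 04 5e 48 d6 03 97) = 0354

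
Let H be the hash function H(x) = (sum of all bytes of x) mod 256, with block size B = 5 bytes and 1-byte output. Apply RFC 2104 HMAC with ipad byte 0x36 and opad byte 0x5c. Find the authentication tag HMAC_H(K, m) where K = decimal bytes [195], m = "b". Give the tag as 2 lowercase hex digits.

3e

Key decimal bytes [195] = c3 is 1 byte ≤ B = 5; zero-pad to 5 bytes: K' = c3 00 00 00 00.
K' ⊕ ipad = f5 36 36 36 36.  K' ⊕ opad = 9f 5c 5c 5c 5c.
Inner input = (K'⊕ipad) ∥ m = f5 36 36 36 36 ∥ 62.
Inner hash: sum = 245+54+54+54+54+98 = 559; mod 256 = 47 → 2f.
Outer input = (K'⊕opad) ∥ inner = 9f 5c 5c 5c 5c ∥ 2f.
Outer hash (tag): sum = 159+92+92+92+92+47 = 574; mod 256 = 62 → 3e.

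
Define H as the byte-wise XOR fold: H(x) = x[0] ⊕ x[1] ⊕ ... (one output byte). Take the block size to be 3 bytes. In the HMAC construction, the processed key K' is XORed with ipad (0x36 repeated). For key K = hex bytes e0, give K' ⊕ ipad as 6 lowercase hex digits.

Key hex bytes e0 is 1 byte ≤ B = 3; zero-pad to 3 bytes: K' = e0 00 00.
XOR each byte with 0x36: e0⊕36=d6, 00⊕36=36, 00⊕36=36.

d63636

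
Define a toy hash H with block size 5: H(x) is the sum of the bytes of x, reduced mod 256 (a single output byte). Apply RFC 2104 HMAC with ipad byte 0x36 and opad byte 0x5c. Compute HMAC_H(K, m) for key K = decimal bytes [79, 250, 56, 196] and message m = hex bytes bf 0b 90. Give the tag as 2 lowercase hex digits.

e6

Key decimal bytes [79, 250, 56, 196] = 4f fa 38 c4 is 4 bytes ≤ B = 5; zero-pad to 5 bytes: K' = 4f fa 38 c4 00.
K' ⊕ ipad = 79 cc 0e f2 36.  K' ⊕ opad = 13 a6 64 98 5c.
Inner input = (K'⊕ipad) ∥ m = 79 cc 0e f2 36 ∥ bf 0b 90.
Inner hash: sum = 121+204+14+242+54+191+11+144 = 981; mod 256 = 213 → d5.
Outer input = (K'⊕opad) ∥ inner = 13 a6 64 98 5c ∥ d5.
Outer hash (tag): sum = 19+166+100+152+92+213 = 742; mod 256 = 230 → e6.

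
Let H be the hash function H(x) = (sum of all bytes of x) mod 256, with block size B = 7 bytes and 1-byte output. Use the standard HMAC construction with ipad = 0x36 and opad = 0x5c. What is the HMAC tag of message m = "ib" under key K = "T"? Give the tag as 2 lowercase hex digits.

a1

Key "T" = 54 is 1 byte ≤ B = 7; zero-pad to 7 bytes: K' = 54 00 00 00 00 00 00.
K' ⊕ ipad = 62 36 36 36 36 36 36.  K' ⊕ opad = 08 5c 5c 5c 5c 5c 5c.
Inner input = (K'⊕ipad) ∥ m = 62 36 36 36 36 36 36 ∥ 69 62.
Inner hash: sum = 98+54+54+54+54+54+54+105+98 = 625; mod 256 = 113 → 71.
Outer input = (K'⊕opad) ∥ inner = 08 5c 5c 5c 5c 5c 5c ∥ 71.
Outer hash (tag): sum = 8+92+92+92+92+92+92+113 = 673; mod 256 = 161 → a1.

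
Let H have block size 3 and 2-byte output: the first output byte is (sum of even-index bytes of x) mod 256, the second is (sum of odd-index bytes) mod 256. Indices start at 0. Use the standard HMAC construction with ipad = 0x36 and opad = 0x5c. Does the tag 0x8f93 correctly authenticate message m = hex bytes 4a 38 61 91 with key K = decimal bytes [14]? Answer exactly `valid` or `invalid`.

Key decimal bytes [14] = 0e is 1 byte ≤ B = 3; zero-pad to 3 bytes: K' = 0e 00 00.
K' ⊕ ipad = 38 36 36; K' ⊕ opad = 52 5c 5c.
Inner hash: even-index sum = 311 mod 256 = 55; odd-index sum = 225 mod 256 = 225 → 37 e1.
Outer hash (recomputed tag): even-index sum = 399 mod 256 = 143; odd-index sum = 147 mod 256 = 147 → 8f 93.
Recomputed tag = 8f93; claimed = 8f93 → match.

valid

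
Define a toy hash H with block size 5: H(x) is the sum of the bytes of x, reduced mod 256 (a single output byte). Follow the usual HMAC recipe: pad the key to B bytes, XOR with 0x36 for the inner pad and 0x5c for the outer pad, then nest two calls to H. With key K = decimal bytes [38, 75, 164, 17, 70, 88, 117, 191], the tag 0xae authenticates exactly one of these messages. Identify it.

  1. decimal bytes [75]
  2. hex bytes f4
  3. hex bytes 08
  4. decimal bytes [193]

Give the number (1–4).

2

Key decimal bytes [38, 75, 164, 17, 70, 88, 117, 191] = 26 4b a4 11 46 58 75 bf is 8 bytes > B = 5, so hash it first: H(key) = f8, then zero-pad to 5 bytes: K' = f8 00 00 00 00.
K' ⊕ ipad = ce 36 36 36 36; K' ⊕ opad = a4 5c 5c 5c 5c.
m1: inner = H(ce 36 36 36 36 4b) = f1; tag = H(a4 5c 5c 5c 5c f1) = 05
m2: inner = H(ce 36 36 36 36 f4) = 9a; tag = H(a4 5c 5c 5c 5c 9a) = ae ← matches
m3: inner = H(ce 36 36 36 36 08) = ae; tag = H(a4 5c 5c 5c 5c ae) = c2
m4: inner = H(ce 36 36 36 36 c1) = 67; tag = H(a4 5c 5c 5c 5c 67) = 7b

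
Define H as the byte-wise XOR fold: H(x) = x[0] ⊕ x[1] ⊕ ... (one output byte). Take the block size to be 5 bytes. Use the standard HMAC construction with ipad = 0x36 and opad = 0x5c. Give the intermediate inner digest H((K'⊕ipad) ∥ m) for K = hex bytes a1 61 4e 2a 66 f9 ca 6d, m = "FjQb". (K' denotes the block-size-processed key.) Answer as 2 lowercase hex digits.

Key hex bytes a1 61 4e 2a 66 f9 ca 6d is 8 bytes > B = 5, so hash it first: H(key) = 9c, then zero-pad to 5 bytes: K' = 9c 00 00 00 00.
K' ⊕ ipad = aa 36 36 36 36.
Inner input = aa 36 36 36 36 ∥ 46 6a 51 62.
Inner hash: XOR aa⊕36⊕36⊕36⊕36⊕46⊕6a⊕51⊕62 = b5.

b5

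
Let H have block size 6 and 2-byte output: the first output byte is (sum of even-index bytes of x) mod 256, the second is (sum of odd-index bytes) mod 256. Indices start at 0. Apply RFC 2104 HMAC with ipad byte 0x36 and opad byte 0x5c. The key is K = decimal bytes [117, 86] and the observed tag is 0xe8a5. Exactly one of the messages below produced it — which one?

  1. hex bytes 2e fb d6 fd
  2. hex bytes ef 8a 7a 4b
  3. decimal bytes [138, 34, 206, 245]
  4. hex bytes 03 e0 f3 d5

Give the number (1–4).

3

Key decimal bytes [117, 86] = 75 56 is 2 bytes ≤ B = 6; zero-pad to 6 bytes: K' = 75 56 00 00 00 00.
K' ⊕ ipad = 43 60 36 36 36 36; K' ⊕ opad = 29 0a 5c 5c 5c 5c.
m1: inner = H(43 60 36 36 36 36 2e fb d6 fd) = b3 c4; tag = H(29 0a 5c 5c 5c 5c b3 c4) = 9486
m2: inner = H(43 60 36 36 36 36 ef 8a 7a 4b) = 18 a1; tag = H(29 0a 5c 5c 5c 5c 18 a1) = f963
m3: inner = H(43 60 36 36 36 36 8a 22 ce f5) = 07 e3; tag = H(29 0a 5c 5c 5c 5c 07 e3) = e8a5 ← matches
m4: inner = H(43 60 36 36 36 36 03 e0 f3 d5) = a5 81; tag = H(29 0a 5c 5c 5c 5c a5 81) = 8643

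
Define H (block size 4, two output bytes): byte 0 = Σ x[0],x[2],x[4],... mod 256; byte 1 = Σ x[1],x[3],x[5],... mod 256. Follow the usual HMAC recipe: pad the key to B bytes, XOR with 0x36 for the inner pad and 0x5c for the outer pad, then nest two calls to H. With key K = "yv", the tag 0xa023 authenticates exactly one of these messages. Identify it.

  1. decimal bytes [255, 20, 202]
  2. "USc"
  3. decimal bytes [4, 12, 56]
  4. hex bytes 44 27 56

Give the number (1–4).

4

Key "yv" = 79 76 is 2 bytes ≤ B = 4; zero-pad to 4 bytes: K' = 79 76 00 00.
K' ⊕ ipad = 4f 40 36 36; K' ⊕ opad = 25 2a 5c 5c.
m1: inner = H(4f 40 36 36 ff 14 ca) = 4e 8a; tag = H(25 2a 5c 5c 4e 8a) = cf10
m2: inner = H(4f 40 36 36 55 53 63) = 3d c9; tag = H(25 2a 5c 5c 3d c9) = be4f
m3: inner = H(4f 40 36 36 04 0c 38) = c1 82; tag = H(25 2a 5c 5c c1 82) = 4208
m4: inner = H(4f 40 36 36 44 27 56) = 1f 9d; tag = H(25 2a 5c 5c 1f 9d) = a023 ← matches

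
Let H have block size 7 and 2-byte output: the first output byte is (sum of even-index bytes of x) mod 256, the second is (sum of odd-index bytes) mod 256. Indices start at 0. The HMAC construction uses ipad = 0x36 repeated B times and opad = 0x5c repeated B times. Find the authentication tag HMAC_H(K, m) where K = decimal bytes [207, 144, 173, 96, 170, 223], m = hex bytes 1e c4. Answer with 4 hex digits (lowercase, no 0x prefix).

d9b5

Key decimal bytes [207, 144, 173, 96, 170, 223] = cf 90 ad 60 aa df is 6 bytes ≤ B = 7; zero-pad to 7 bytes: K' = cf 90 ad 60 aa df 00.
K' ⊕ ipad = f9 a6 9b 56 9c e9 36.  K' ⊕ opad = 93 cc f1 3c f6 83 5c.
Inner input = (K'⊕ipad) ∥ m = f9 a6 9b 56 9c e9 36 ∥ 1e c4.
Inner hash: even-index sum = 810 mod 256 = 42; odd-index sum = 515 mod 256 = 3 → 2a 03.
Outer input = (K'⊕opad) ∥ inner = 93 cc f1 3c f6 83 5c ∥ 2a 03.
Outer hash (tag): even-index sum = 729 mod 256 = 217; odd-index sum = 437 mod 256 = 181 → d9 b5.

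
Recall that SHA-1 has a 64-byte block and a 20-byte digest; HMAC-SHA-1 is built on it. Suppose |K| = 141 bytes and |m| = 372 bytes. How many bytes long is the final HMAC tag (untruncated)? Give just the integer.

The tag is one SHA-1 digest: 20 bytes.

20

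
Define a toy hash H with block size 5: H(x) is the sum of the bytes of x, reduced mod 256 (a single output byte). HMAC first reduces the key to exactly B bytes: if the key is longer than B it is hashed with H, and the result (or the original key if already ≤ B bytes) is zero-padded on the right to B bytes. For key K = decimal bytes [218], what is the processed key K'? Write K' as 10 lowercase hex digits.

da00000000

Key decimal bytes [218] = da is 1 byte ≤ B = 5; zero-pad to 5 bytes: K' = da 00 00 00 00.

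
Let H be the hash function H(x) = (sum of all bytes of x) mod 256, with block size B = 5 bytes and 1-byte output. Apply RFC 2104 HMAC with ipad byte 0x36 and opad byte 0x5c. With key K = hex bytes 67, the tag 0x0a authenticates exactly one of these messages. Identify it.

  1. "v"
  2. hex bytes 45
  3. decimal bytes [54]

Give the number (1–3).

3

Key hex bytes 67 is 1 byte ≤ B = 5; zero-pad to 5 bytes: K' = 67 00 00 00 00.
K' ⊕ ipad = 51 36 36 36 36; K' ⊕ opad = 3b 5c 5c 5c 5c.
m1: inner = H(51 36 36 36 36 76) = 9f; tag = H(3b 5c 5c 5c 5c 9f) = 4a
m2: inner = H(51 36 36 36 36 45) = 6e; tag = H(3b 5c 5c 5c 5c 6e) = 19
m3: inner = H(51 36 36 36 36 36) = 5f; tag = H(3b 5c 5c 5c 5c 5f) = 0a ← matches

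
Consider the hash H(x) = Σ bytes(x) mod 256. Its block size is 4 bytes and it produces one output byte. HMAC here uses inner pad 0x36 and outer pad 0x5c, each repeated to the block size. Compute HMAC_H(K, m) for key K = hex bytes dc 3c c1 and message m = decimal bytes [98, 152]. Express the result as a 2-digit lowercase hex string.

f4

Key hex bytes dc 3c c1 is 3 bytes ≤ B = 4; zero-pad to 4 bytes: K' = dc 3c c1 00.
K' ⊕ ipad = ea 0a f7 36.  K' ⊕ opad = 80 60 9d 5c.
Inner input = (K'⊕ipad) ∥ m = ea 0a f7 36 ∥ 62 98.
Inner hash: sum = 234+10+247+54+98+152 = 795; mod 256 = 27 → 1b.
Outer input = (K'⊕opad) ∥ inner = 80 60 9d 5c ∥ 1b.
Outer hash (tag): sum = 128+96+157+92+27 = 500; mod 256 = 244 → f4.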